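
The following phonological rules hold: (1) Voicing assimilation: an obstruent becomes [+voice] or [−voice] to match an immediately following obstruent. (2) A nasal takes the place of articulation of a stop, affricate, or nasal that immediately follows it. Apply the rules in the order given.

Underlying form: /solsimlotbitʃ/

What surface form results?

[solsimlodbitʃ]

Rule 1: /t/ before /b/ (voiced) → [d]
After rule 1: solsimlodbitʃ
Rule 2: no segment meets the rule's conditions; no change.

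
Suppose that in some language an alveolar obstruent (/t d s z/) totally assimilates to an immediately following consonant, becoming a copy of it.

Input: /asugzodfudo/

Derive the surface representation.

[asugzoffudo]

/d/ before /f/ → [f] (total assimilation)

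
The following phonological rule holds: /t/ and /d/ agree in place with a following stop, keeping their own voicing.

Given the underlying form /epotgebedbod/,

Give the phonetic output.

/t/ before /g/ (velar) → [k]
/d/ before /b/ (labial) → [b]

[epokgebebbod]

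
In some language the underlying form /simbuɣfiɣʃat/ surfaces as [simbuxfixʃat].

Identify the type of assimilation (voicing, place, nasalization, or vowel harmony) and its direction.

/ɣ/→[x] /ɣ/→[x].
Each target copies a feature from the following segment, so the direction is regressive.

voicing assimilation, regressive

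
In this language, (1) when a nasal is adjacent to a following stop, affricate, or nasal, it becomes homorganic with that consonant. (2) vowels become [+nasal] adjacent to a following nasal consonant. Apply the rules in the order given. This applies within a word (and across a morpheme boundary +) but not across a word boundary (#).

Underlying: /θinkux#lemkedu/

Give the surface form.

Rule 1: /n/ before /k/ (velar) → [ŋ]
Rule 1: /m/ before /k/ (velar) → [ŋ]
After rule 1: θiŋkux#leŋkedu
Rule 2: /i/ before nasal /ŋ/ → [ĩ]
Rule 2: /e/ before nasal /ŋ/ → [ẽ]

[θĩŋkux#lẽŋkedu]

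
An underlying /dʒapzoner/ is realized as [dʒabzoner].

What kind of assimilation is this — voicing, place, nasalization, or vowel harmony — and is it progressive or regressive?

/p/→[b].
Each target copies a feature from the following segment, so the direction is regressive.

voicing assimilation, regressive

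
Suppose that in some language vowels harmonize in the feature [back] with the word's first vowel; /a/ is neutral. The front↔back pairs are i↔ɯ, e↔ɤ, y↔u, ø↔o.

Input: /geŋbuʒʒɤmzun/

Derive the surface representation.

[geŋbyʒʒemzyn]

/u/ harmonizes with /e/ ([-back]) → [y]
/ɤ/ harmonizes with /e/ ([-back]) → [e]
/u/ harmonizes with /e/ ([-back]) → [y]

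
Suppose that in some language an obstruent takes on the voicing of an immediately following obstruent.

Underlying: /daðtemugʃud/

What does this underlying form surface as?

[daθtemukʃud]

/ð/ before /t/ (voiceless) → [θ]
/g/ before /ʃ/ (voiceless) → [k]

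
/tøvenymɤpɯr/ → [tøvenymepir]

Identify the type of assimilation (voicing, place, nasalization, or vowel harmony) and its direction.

vowel harmony, progressive

/ɤ/→[e] /ɯ/→[i].
Vowels agree with the first vowel, so the harmony is progressive.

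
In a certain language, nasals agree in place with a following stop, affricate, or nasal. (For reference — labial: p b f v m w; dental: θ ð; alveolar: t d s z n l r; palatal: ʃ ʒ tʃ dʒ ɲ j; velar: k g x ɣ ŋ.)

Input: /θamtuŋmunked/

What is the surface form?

[θantummuŋked]

/m/ before /t/ (alveolar) → [n]
/ŋ/ before /m/ (labial) → [m]
/n/ before /k/ (velar) → [ŋ]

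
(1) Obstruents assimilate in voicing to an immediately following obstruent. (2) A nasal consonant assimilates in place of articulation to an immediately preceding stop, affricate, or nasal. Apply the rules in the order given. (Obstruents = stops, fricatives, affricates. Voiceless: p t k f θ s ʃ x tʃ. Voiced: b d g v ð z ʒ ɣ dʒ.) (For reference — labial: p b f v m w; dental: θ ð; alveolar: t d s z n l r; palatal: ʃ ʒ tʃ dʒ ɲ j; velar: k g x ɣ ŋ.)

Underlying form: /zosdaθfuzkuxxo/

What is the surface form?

Rule 1: /s/ before /d/ (voiced) → [z]
Rule 1: /z/ before /k/ (voiceless) → [s]
After rule 1: zozdaθfuskuxxo
Rule 2: no segment meets the rule's conditions; no change.

[zozdaθfuskuxxo]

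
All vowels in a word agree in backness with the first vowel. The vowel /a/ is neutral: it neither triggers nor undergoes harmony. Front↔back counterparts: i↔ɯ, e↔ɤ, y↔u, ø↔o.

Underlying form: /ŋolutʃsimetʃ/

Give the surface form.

[ŋolutʃsɯmɤtʃ]

/i/ harmonizes with /o/ ([+back]) → [ɯ]
/e/ harmonizes with /o/ ([+back]) → [ɤ]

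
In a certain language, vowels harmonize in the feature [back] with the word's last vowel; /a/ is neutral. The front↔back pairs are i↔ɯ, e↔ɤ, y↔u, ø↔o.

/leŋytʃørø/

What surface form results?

[leŋytʃørø]

no segment meets the rule's conditions; no change.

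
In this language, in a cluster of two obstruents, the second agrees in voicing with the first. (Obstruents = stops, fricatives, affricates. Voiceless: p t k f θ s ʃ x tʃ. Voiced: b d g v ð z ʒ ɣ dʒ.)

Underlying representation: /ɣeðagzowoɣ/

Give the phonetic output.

no segment meets the rule's conditions; no change.

[ɣeðagzowoɣ]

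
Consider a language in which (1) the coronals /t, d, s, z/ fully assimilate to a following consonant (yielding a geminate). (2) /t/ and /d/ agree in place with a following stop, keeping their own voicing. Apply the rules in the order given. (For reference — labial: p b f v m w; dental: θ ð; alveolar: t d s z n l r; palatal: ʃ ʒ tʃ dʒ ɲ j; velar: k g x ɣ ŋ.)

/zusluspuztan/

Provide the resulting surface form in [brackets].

Rule 1: /s/ before /l/ → [l] (total assimilation)
Rule 1: /s/ before /p/ → [p] (total assimilation)
Rule 1: /z/ before /t/ → [t] (total assimilation)
After rule 1: zullupputtan
Rule 2: no segment meets the rule's conditions; no change.

[zullupputtan]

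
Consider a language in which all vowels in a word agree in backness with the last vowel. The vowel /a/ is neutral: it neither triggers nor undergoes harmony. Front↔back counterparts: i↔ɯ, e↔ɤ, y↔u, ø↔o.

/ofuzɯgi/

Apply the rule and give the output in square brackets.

/o/ harmonizes with /i/ ([-back]) → [ø]
/u/ harmonizes with /i/ ([-back]) → [y]
/ɯ/ harmonizes with /i/ ([-back]) → [i]

[øfyzigi]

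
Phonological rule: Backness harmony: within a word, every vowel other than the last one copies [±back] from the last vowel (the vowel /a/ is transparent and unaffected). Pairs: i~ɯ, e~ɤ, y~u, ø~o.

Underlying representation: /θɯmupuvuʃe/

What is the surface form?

/ɯ/ harmonizes with /e/ ([-back]) → [i]
/u/ harmonizes with /e/ ([-back]) → [y]
/u/ harmonizes with /e/ ([-back]) → [y]
/u/ harmonizes with /e/ ([-back]) → [y]

[θimypyvyʃe]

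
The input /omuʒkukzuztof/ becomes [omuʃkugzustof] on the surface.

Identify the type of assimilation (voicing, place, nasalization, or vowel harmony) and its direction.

voicing assimilation, regressive

/ʒ/→[ʃ] /k/→[g] /z/→[s].
Each target copies a feature from the following segment, so the direction is regressive.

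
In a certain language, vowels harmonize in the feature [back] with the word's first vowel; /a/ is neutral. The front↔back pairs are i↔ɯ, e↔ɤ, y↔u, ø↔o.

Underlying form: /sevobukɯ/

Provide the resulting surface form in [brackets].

[sevøbyki]

/o/ harmonizes with /e/ ([-back]) → [ø]
/u/ harmonizes with /e/ ([-back]) → [y]
/ɯ/ harmonizes with /e/ ([-back]) → [i]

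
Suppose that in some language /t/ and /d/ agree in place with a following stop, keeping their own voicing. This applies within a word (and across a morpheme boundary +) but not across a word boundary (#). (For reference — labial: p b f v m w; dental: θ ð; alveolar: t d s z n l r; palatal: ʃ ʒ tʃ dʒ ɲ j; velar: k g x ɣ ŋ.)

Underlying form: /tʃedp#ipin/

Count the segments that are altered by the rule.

/d/ before /p/ (labial) → [b]
1 segment changes.

1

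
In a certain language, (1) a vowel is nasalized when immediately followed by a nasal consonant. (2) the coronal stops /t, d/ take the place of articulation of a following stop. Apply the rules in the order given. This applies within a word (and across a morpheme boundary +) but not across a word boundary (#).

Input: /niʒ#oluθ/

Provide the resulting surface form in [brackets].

[niʒ#oluθ]

Rule 1: no segment meets the rule's conditions; no change.
After rule 1: niʒ#oluθ
Rule 2: no segment meets the rule's conditions; no change.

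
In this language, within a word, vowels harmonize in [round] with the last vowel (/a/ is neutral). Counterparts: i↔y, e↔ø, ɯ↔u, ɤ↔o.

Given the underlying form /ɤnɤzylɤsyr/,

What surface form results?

/ɤ/ harmonizes with /y/ ([+round]) → [o]
/ɤ/ harmonizes with /y/ ([+round]) → [o]
/ɤ/ harmonizes with /y/ ([+round]) → [o]

[onozylosyr]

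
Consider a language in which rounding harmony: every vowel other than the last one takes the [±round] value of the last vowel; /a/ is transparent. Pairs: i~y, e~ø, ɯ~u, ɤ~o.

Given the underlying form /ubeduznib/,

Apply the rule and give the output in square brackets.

[ɯbedɯznib]

/u/ harmonizes with /i/ ([-round]) → [ɯ]
/u/ harmonizes with /i/ ([-round]) → [ɯ]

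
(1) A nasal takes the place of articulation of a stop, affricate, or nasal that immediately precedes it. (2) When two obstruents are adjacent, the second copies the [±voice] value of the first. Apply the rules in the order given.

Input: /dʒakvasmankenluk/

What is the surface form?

Rule 1: no segment meets the rule's conditions; no change.
After rule 1: dʒakvasmankenluk
Rule 2: /v/ after /k/ (voiceless) → [f]

[dʒakfasmankenluk]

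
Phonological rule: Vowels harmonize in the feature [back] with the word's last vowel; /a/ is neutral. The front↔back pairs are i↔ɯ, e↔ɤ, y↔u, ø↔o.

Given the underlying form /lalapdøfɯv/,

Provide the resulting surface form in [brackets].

/ø/ harmonizes with /ɯ/ ([+back]) → [o]

[lalapdofɯv]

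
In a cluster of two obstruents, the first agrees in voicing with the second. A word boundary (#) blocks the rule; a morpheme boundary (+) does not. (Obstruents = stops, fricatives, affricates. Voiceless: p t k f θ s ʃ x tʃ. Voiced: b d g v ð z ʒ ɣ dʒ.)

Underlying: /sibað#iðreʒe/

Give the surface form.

no segment meets the rule's conditions; no change.

[sibað#iðreʒe]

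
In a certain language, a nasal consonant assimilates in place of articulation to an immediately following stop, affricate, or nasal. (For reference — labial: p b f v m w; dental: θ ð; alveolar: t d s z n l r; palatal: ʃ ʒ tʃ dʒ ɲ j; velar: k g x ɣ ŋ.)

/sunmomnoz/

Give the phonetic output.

[summonnoz]

/n/ before /m/ (labial) → [m]
/m/ before /n/ (alveolar) → [n]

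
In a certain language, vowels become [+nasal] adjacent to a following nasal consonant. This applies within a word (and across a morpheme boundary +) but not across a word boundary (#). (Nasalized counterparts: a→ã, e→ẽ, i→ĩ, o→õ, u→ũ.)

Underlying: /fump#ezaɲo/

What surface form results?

/u/ before nasal /m/ → [ũ]
/a/ before nasal /ɲ/ → [ã]

[fũmp#ezãɲo]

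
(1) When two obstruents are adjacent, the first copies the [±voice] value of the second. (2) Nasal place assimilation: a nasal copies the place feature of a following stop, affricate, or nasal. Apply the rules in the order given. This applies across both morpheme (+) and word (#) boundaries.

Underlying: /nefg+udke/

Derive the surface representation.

Rule 1: /f/ before /g/ (voiced) → [v]
Rule 1: /d/ before /k/ (voiceless) → [t]
After rule 1: nevg+utke
Rule 2: no segment meets the rule's conditions; no change.

[nevg+utke]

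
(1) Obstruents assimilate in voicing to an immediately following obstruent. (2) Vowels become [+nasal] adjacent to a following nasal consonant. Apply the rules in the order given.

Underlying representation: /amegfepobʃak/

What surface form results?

[ãmekfepopʃak]

Rule 1: /g/ before /f/ (voiceless) → [k]
Rule 1: /b/ before /ʃ/ (voiceless) → [p]
After rule 1: amekfepopʃak
Rule 2: /a/ before nasal /m/ → [ã]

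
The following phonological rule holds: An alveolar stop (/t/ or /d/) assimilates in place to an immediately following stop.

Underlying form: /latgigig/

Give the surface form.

[lakgigig]

/t/ before /g/ (velar) → [k]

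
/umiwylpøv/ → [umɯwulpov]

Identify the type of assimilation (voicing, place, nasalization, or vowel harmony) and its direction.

/i/→[ɯ] /y/→[u] /ø/→[o].
Vowels agree with the first vowel, so the harmony is progressive.

vowel harmony, progressive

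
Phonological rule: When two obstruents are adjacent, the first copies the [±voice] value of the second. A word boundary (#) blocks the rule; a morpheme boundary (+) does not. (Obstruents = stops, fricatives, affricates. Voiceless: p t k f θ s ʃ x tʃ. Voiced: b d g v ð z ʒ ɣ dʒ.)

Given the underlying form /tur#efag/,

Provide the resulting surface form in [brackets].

[tur#efag]

no segment meets the rule's conditions; no change.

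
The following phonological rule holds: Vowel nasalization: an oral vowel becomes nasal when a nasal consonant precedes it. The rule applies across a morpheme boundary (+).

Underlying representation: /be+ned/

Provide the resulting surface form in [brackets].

/e/ after nasal /n/ → [ẽ]

[be+nẽd]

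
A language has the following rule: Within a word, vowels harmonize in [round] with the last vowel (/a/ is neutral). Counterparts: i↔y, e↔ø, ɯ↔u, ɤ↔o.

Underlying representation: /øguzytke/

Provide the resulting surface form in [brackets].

[egɯzitke]

/ø/ harmonizes with /e/ ([-round]) → [e]
/u/ harmonizes with /e/ ([-round]) → [ɯ]
/y/ harmonizes with /e/ ([-round]) → [i]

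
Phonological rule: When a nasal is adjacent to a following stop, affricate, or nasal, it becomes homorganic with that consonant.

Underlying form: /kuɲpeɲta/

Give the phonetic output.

[kumpenta]

/ɲ/ before /p/ (labial) → [m]
/ɲ/ before /t/ (alveolar) → [n]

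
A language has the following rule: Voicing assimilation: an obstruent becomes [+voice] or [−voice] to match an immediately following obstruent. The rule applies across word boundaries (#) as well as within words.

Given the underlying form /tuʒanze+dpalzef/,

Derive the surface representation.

[tuʒanze+tpalzef]

/d/ before /p/ (voiceless) → [t]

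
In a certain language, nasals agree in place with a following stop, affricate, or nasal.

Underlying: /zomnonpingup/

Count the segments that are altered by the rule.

3

/m/ before /n/ (alveolar) → [n]
/n/ before /p/ (labial) → [m]
/n/ before /g/ (velar) → [ŋ]
3 segments change.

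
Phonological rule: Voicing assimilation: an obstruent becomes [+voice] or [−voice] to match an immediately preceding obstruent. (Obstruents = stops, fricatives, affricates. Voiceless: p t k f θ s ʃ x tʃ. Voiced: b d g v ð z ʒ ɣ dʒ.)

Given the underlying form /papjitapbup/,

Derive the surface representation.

/b/ after /p/ (voiceless) → [p]

[papjitappup]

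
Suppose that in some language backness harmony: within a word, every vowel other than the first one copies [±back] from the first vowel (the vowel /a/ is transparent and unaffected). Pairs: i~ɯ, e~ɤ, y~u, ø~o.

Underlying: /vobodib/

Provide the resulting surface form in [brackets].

/i/ harmonizes with /o/ ([+back]) → [ɯ]

[vobodɯb]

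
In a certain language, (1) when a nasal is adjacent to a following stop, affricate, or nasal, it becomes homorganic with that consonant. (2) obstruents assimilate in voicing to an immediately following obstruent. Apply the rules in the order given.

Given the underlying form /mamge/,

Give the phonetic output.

Rule 1: /m/ before /g/ (velar) → [ŋ]
After rule 1: maŋge
Rule 2: no segment meets the rule's conditions; no change.

[maŋge]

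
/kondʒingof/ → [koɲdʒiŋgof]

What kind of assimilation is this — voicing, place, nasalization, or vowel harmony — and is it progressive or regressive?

/n/→[ɲ] /n/→[ŋ].
Each target copies a feature from the following segment, so the direction is regressive.

place assimilation, regressive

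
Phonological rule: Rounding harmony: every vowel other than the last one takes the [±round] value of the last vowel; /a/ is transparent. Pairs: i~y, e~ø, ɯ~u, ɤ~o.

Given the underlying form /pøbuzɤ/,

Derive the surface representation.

/ø/ harmonizes with /ɤ/ ([-round]) → [e]
/u/ harmonizes with /ɤ/ ([-round]) → [ɯ]

[pebɯzɤ]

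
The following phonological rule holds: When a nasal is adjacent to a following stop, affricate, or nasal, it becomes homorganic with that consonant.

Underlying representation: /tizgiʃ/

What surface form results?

no segment meets the rule's conditions; no change.

[tizgiʃ]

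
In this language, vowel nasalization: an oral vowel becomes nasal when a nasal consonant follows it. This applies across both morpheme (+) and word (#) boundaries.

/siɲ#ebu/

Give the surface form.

[sĩɲ#ebu]

/i/ before nasal /ɲ/ → [ĩ]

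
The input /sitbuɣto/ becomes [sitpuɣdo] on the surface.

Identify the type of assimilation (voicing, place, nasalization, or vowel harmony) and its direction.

/b/→[p] /t/→[d].
Each target copies a feature from the preceding segment, so the direction is progressive.

voicing assimilation, progressive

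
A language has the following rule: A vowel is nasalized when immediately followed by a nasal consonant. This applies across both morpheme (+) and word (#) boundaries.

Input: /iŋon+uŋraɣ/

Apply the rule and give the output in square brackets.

/i/ before nasal /ŋ/ → [ĩ]
/o/ before nasal /n/ → [õ]
/u/ before nasal /ŋ/ → [ũ]

[ĩŋõn+ũŋraɣ]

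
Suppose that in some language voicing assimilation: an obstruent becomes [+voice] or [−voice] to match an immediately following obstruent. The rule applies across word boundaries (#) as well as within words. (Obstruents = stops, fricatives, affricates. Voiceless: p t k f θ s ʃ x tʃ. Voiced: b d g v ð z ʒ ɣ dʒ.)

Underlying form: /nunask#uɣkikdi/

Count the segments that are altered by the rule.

/ɣ/ before /k/ (voiceless) → [x]
/k/ before /d/ (voiced) → [g]
2 segments change.

2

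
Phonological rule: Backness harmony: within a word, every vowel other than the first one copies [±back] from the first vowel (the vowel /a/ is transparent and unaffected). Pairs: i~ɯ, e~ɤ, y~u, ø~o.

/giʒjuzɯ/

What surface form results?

[giʒjyzi]

/u/ harmonizes with /i/ ([-back]) → [y]
/ɯ/ harmonizes with /i/ ([-back]) → [i]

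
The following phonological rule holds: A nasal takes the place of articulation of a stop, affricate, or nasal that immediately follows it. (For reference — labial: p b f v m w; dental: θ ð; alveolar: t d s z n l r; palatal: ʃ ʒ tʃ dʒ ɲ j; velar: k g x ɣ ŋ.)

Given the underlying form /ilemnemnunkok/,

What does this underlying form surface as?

[ilennennuŋkok]

/m/ before /n/ (alveolar) → [n]
/m/ before /n/ (alveolar) → [n]
/n/ before /k/ (velar) → [ŋ]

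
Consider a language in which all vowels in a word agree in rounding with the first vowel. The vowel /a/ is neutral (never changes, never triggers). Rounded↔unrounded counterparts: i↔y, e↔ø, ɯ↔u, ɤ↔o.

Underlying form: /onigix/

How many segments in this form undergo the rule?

/i/ harmonizes with /o/ ([+round]) → [y]
/i/ harmonizes with /o/ ([+round]) → [y]
2 segments change.

2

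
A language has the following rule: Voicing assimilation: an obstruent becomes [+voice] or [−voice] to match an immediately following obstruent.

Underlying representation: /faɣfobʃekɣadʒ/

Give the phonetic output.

/ɣ/ before /f/ (voiceless) → [x]
/b/ before /ʃ/ (voiceless) → [p]
/k/ before /ɣ/ (voiced) → [g]

[faxfopʃegɣadʒ]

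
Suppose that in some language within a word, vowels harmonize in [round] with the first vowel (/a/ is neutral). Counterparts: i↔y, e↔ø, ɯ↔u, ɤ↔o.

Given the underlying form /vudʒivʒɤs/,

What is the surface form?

/i/ harmonizes with /u/ ([+round]) → [y]
/ɤ/ harmonizes with /u/ ([+round]) → [o]

[vudʒyvʒos]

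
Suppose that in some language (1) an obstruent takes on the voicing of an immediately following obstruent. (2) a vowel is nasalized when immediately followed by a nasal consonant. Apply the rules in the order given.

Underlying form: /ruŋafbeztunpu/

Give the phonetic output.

Rule 1: /f/ before /b/ (voiced) → [v]
Rule 1: /z/ before /t/ (voiceless) → [s]
After rule 1: ruŋavbestunpu
Rule 2: /u/ before nasal /ŋ/ → [ũ]
Rule 2: /u/ before nasal /n/ → [ũ]

[rũŋavbestũnpu]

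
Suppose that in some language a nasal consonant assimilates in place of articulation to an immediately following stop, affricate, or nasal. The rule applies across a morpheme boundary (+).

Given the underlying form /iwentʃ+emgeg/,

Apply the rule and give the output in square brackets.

/n/ before /tʃ/ (palatal) → [ɲ]
/m/ before /g/ (velar) → [ŋ]

[iweɲtʃ+eŋgeg]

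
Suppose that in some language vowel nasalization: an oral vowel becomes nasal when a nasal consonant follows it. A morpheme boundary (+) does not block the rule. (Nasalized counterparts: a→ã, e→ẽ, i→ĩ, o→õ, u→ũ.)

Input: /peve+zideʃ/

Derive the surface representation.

no segment meets the rule's conditions; no change.

[peve+zideʃ]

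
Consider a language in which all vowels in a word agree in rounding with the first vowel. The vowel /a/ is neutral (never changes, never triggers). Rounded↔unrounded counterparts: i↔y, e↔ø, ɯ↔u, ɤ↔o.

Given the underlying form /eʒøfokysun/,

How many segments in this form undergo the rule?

/ø/ harmonizes with /e/ ([-round]) → [e]
/o/ harmonizes with /e/ ([-round]) → [ɤ]
/y/ harmonizes with /e/ ([-round]) → [i]
/u/ harmonizes with /e/ ([-round]) → [ɯ]
4 segments change.

4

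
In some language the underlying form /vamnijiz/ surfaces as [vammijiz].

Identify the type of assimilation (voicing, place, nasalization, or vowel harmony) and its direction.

place assimilation, progressive

/n/→[m].
Each target copies a feature from the preceding segment, so the direction is progressive.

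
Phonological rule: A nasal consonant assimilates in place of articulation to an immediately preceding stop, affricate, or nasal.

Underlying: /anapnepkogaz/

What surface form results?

/n/ after /p/ (labial) → [m]

[anapmepkogaz]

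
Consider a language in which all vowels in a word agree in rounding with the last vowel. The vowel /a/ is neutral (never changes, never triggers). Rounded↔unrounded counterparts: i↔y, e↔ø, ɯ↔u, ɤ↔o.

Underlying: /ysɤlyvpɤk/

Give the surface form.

[isɤlivpɤk]

/y/ harmonizes with /ɤ/ ([-round]) → [i]
/y/ harmonizes with /ɤ/ ([-round]) → [i]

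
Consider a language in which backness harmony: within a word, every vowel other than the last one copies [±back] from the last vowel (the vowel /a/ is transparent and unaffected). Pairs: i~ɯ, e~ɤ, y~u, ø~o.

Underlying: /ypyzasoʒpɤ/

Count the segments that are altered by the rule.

2

/y/ harmonizes with /ɤ/ ([+back]) → [u]
/y/ harmonizes with /ɤ/ ([+back]) → [u]
2 segments change.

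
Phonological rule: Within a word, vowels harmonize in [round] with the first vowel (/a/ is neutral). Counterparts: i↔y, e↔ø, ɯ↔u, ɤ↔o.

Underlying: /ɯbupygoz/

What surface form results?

[ɯbɯpigɤz]

/u/ harmonizes with /ɯ/ ([-round]) → [ɯ]
/y/ harmonizes with /ɯ/ ([-round]) → [i]
/o/ harmonizes with /ɯ/ ([-round]) → [ɤ]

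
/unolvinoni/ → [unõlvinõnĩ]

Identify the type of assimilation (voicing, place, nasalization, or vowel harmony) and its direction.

nasalization, progressive

/o/→[õ] /o/→[õ] /i/→[ĩ].
Each target copies a feature from the preceding segment, so the direction is progressive.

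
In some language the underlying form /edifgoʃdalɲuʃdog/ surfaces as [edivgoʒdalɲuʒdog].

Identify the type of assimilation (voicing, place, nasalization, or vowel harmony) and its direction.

voicing assimilation, regressive

/f/→[v] /ʃ/→[ʒ] /ʃ/→[ʒ].
Each target copies a feature from the following segment, so the direction is regressive.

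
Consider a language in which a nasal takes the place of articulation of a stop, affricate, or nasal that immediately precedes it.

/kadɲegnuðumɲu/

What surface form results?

[kadnegŋuðummu]

/ɲ/ after /d/ (alveolar) → [n]
/n/ after /g/ (velar) → [ŋ]
/ɲ/ after /m/ (labial) → [m]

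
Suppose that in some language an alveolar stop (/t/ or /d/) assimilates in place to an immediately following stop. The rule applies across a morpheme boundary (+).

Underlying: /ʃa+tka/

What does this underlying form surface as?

/t/ before /k/ (velar) → [k]

[ʃa+kka]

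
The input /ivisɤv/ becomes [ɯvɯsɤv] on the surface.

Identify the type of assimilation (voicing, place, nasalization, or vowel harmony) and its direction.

/i/→[ɯ] /i/→[ɯ].
Vowels agree with the last vowel, so the harmony is regressive.

vowel harmony, regressive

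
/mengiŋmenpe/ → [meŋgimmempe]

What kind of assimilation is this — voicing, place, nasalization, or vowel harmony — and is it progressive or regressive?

/n/→[ŋ] /ŋ/→[m] /n/→[m].
Each target copies a feature from the following segment, so the direction is regressive.

place assimilation, regressive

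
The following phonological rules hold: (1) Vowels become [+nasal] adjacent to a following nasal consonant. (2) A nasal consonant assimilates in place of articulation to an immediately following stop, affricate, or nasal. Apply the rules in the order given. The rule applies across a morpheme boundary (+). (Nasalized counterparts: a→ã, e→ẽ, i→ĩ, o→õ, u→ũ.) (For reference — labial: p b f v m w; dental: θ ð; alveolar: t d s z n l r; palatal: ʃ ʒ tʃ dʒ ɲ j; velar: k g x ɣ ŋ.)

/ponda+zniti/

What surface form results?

[põnda+zniti]

Rule 1: /o/ before nasal /n/ → [õ]
After rule 1: põnda+zniti
Rule 2: no segment meets the rule's conditions; no change.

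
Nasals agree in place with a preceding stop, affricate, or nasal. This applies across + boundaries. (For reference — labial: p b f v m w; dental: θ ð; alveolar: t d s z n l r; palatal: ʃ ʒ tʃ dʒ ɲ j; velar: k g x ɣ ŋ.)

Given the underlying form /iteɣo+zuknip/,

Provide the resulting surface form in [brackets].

[iteɣo+zukŋip]

/n/ after /k/ (velar) → [ŋ]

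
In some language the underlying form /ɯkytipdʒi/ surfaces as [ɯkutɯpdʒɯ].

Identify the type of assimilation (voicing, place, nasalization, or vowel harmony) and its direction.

/y/→[u] /i/→[ɯ] /i/→[ɯ].
Vowels agree with the first vowel, so the harmony is progressive.

vowel harmony, progressive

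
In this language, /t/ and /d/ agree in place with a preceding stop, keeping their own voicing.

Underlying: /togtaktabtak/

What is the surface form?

/t/ after /g/ (velar) → [k]
/t/ after /k/ (velar) → [k]
/t/ after /b/ (labial) → [p]

[togkakkabpak]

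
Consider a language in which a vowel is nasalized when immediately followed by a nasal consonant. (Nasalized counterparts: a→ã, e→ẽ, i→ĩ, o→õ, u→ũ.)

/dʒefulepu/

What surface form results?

[dʒefulepu]

no segment meets the rule's conditions; no change.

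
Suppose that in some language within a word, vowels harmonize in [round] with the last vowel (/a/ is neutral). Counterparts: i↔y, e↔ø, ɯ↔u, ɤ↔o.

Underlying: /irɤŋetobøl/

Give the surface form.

[yroŋøtobøl]

/i/ harmonizes with /ø/ ([+round]) → [y]
/ɤ/ harmonizes with /ø/ ([+round]) → [o]
/e/ harmonizes with /ø/ ([+round]) → [ø]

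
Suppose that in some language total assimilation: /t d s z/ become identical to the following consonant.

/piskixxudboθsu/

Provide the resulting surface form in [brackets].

[pikkixxubboθsu]

/s/ before /k/ → [k] (total assimilation)
/d/ before /b/ → [b] (total assimilation)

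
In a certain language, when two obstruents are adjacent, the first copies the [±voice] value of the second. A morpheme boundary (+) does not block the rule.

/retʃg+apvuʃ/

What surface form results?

/tʃ/ before /g/ (voiced) → [dʒ]
/p/ before /v/ (voiced) → [b]

[redʒg+abvuʃ]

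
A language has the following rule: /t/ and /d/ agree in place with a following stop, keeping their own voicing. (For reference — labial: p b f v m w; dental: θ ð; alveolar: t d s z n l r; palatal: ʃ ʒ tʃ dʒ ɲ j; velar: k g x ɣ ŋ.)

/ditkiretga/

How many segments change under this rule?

2

/t/ before /k/ (velar) → [k]
/t/ before /g/ (velar) → [k]
2 segments change.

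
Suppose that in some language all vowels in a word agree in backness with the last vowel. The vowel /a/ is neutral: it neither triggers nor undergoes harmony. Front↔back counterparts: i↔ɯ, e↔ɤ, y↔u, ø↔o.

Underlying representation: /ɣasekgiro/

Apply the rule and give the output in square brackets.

[ɣasɤkgɯro]

/e/ harmonizes with /o/ ([+back]) → [ɤ]
/i/ harmonizes with /o/ ([+back]) → [ɯ]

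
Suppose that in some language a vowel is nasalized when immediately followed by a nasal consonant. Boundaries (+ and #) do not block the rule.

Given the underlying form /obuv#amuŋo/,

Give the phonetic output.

/a/ before nasal /m/ → [ã]
/u/ before nasal /ŋ/ → [ũ]

[obuv#ãmũŋo]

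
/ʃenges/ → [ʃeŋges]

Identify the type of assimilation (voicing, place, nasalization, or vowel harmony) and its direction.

place assimilation, regressive

/n/→[ŋ].
Each target copies a feature from the following segment, so the direction is regressive.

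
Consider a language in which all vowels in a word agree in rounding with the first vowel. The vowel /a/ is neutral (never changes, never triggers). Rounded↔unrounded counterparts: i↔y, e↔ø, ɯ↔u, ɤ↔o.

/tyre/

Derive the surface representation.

[tyrø]

/e/ harmonizes with /y/ ([+round]) → [ø]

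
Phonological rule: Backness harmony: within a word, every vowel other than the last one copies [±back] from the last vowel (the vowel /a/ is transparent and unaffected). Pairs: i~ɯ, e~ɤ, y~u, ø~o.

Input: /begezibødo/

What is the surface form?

[bɤgɤzɯbodo]

/e/ harmonizes with /o/ ([+back]) → [ɤ]
/e/ harmonizes with /o/ ([+back]) → [ɤ]
/i/ harmonizes with /o/ ([+back]) → [ɯ]
/ø/ harmonizes with /o/ ([+back]) → [o]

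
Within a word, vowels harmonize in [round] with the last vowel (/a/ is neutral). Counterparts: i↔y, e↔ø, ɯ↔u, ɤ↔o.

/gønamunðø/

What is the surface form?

no segment meets the rule's conditions; no change.

[gønamunðø]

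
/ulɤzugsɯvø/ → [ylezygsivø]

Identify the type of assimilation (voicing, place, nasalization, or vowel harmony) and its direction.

/u/→[y] /ɤ/→[e] /u/→[y] /ɯ/→[i].
Vowels agree with the last vowel, so the harmony is regressive.

vowel harmony, regressive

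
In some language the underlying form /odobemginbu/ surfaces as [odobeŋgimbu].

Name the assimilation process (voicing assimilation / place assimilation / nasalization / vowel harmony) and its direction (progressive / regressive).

place assimilation, regressive

/m/→[ŋ] /n/→[m].
Each target copies a feature from the following segment, so the direction is regressive.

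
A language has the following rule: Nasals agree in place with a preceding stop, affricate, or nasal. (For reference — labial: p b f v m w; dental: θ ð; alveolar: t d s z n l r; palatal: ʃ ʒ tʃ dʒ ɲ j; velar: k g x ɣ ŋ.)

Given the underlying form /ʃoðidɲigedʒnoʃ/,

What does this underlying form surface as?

[ʃoðidnigedʒɲoʃ]

/ɲ/ after /d/ (alveolar) → [n]
/n/ after /dʒ/ (palatal) → [ɲ]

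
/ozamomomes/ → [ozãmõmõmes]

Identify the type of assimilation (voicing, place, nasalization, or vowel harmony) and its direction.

/a/→[ã] /o/→[õ] /o/→[õ].
Each target copies a feature from the following segment, so the direction is regressive.

nasalization, regressive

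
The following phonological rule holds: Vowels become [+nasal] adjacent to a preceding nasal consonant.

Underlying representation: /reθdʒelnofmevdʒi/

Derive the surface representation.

/o/ after nasal /n/ → [õ]
/e/ after nasal /m/ → [ẽ]

[reθdʒelnõfmẽvdʒi]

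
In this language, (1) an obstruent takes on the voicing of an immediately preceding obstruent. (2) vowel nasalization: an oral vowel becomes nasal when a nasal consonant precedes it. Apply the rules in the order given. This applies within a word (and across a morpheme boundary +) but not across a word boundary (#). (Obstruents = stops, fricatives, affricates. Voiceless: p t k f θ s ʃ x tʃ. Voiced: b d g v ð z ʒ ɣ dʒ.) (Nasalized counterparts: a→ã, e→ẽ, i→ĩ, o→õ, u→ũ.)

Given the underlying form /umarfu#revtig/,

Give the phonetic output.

[umãrfu#revdig]

Rule 1: /t/ after /v/ (voiced) → [d]
After rule 1: umarfu#revdig
Rule 2: /a/ after nasal /m/ → [ã]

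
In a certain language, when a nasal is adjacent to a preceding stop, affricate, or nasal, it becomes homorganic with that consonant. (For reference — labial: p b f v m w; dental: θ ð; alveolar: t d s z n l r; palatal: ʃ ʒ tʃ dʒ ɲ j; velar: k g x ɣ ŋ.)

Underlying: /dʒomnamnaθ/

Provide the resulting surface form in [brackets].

/n/ after /m/ (labial) → [m]
/n/ after /m/ (labial) → [m]

[dʒommammaθ]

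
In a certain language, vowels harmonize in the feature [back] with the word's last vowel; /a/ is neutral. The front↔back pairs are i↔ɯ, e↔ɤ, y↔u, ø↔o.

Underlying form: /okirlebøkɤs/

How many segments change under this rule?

3

/i/ harmonizes with /ɤ/ ([+back]) → [ɯ]
/e/ harmonizes with /ɤ/ ([+back]) → [ɤ]
/ø/ harmonizes with /ɤ/ ([+back]) → [o]
3 segments change.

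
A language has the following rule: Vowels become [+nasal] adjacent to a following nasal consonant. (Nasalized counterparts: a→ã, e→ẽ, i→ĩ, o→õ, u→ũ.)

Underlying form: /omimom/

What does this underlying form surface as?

[õmĩmõm]

/o/ before nasal /m/ → [õ]
/i/ before nasal /m/ → [ĩ]
/o/ before nasal /m/ → [õ]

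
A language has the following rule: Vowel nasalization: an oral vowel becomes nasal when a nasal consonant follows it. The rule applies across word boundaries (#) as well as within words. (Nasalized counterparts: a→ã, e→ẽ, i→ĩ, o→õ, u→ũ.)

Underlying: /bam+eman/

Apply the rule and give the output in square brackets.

/a/ before nasal /m/ → [ã]
/e/ before nasal /m/ → [ẽ]
/a/ before nasal /n/ → [ã]

[bãm+ẽmãn]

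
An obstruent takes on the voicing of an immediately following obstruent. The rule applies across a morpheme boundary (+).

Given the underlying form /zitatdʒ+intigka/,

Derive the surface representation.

/t/ before /dʒ/ (voiced) → [d]
/g/ before /k/ (voiceless) → [k]

[zitaddʒ+intikka]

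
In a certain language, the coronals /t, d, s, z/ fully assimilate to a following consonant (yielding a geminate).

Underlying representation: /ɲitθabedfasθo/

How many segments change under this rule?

/t/ before /θ/ → [θ] (total assimilation)
/d/ before /f/ → [f] (total assimilation)
/s/ before /θ/ → [θ] (total assimilation)
3 segments change.

3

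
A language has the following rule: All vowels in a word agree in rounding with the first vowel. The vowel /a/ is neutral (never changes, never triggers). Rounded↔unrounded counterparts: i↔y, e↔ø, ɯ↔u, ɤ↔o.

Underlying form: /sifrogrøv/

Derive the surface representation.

/o/ harmonizes with /i/ ([-round]) → [ɤ]
/ø/ harmonizes with /i/ ([-round]) → [e]

[sifrɤgrev]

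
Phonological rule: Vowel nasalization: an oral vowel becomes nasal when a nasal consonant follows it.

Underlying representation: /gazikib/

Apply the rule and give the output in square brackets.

[gazikib]

no segment meets the rule's conditions; no change.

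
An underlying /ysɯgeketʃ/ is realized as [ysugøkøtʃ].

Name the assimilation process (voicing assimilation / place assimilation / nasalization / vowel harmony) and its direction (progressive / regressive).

vowel harmony, progressive

/ɯ/→[u] /e/→[ø] /e/→[ø].
Vowels agree with the first vowel, so the harmony is progressive.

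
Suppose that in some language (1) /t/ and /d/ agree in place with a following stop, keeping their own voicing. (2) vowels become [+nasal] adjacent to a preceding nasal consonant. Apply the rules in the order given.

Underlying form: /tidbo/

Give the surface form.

[tibbo]

Rule 1: /d/ before /b/ (labial) → [b]
After rule 1: tibbo
Rule 2: no segment meets the rule's conditions; no change.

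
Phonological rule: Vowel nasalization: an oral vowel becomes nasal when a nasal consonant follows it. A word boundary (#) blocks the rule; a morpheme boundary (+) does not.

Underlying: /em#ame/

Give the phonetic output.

/e/ before nasal /m/ → [ẽ]
/a/ before nasal /m/ → [ã]

[ẽm#ãme]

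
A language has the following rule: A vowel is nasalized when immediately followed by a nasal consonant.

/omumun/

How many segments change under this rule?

3

/o/ before nasal /m/ → [õ]
/u/ before nasal /m/ → [ũ]
/u/ before nasal /n/ → [ũ]
3 segments change.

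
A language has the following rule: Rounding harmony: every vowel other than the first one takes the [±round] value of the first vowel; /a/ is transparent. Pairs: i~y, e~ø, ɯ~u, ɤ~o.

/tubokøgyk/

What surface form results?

[tubokøgyk]

no segment meets the rule's conditions; no change.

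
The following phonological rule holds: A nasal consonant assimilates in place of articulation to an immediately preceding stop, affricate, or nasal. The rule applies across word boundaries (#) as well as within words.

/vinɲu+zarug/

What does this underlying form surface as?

/ɲ/ after /n/ (alveolar) → [n]

[vinnu+zarug]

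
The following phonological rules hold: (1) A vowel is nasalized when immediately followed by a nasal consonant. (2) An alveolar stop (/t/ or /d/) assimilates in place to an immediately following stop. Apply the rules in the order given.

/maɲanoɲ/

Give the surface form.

Rule 1: /a/ before nasal /ɲ/ → [ã]
Rule 1: /a/ before nasal /n/ → [ã]
Rule 1: /o/ before nasal /ɲ/ → [õ]
After rule 1: mãɲãnõɲ
Rule 2: no segment meets the rule's conditions; no change.

[mãɲãnõɲ]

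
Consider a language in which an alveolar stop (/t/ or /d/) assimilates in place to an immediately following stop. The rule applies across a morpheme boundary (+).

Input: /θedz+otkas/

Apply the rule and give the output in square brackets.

[θedz+okkas]

/t/ before /k/ (velar) → [k]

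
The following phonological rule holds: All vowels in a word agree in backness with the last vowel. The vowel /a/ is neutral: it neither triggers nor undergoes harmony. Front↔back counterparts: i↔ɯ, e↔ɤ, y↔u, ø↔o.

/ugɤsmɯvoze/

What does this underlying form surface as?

/u/ harmonizes with /e/ ([-back]) → [y]
/ɤ/ harmonizes with /e/ ([-back]) → [e]
/ɯ/ harmonizes with /e/ ([-back]) → [i]
/o/ harmonizes with /e/ ([-back]) → [ø]

[ygesmivøze]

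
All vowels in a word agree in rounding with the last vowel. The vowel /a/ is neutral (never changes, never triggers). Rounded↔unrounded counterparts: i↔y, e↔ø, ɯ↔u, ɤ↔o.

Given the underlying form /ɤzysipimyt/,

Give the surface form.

/ɤ/ harmonizes with /y/ ([+round]) → [o]
/i/ harmonizes with /y/ ([+round]) → [y]
/i/ harmonizes with /y/ ([+round]) → [y]

[ozysypymyt]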